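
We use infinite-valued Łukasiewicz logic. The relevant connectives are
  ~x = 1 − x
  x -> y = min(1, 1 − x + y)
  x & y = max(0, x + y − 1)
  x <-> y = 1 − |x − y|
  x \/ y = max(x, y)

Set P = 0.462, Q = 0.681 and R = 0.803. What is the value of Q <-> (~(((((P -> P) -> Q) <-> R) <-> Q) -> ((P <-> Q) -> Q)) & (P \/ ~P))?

0.319

P -> P = min(1, 1 − 0.462 + 0.462) = min(1, 1.000) = 1.000
(P -> P) -> Q = min(1, 1 − 1.000 + 0.681) = min(1, 0.681) = 0.681
((P -> P) -> Q) <-> R = 1 − |0.681 − 0.803| = 1 − 0.122 = 0.878
(((P -> P) -> Q) <-> R) <-> Q = 1 − |0.878 − 0.681| = 1 − 0.197 = 0.803
P <-> Q = 1 − |0.462 − 0.681| = 1 − 0.219 = 0.781
(P <-> Q) -> Q = min(1, 1 − 0.781 + 0.681) = min(1, 0.900) = 0.900
((((P -> P) -> Q) <-> R) <-> Q) -> ((P <-> Q) -> Q) = min(1, 1 − 0.803 + 0.900) = min(1, 1.097) = 1.000
~(((((P -> P) -> Q) <-> R) <-> Q) -> ((P <-> Q) -> Q)) = 1 − 1.000 = 0.000
~P = 1 − 0.462 = 0.538
P \/ ~P = max(0.462, 0.538) = 0.538
~(((((P -> P) -> Q) <-> R) <-> Q) -> ((P <-> Q) -> Q)) & (P \/ ~P) = max(0, 0.000 + 0.538 − 1) = max(0, -0.462) = 0.000
Q <-> (~(((((P -> P) -> Q) <-> R) <-> Q) -> ((P <-> Q) -> Q)) & (P \/ ~P)) = 1 − |0.681 − 0.000| = 1 − 0.681 = 0.319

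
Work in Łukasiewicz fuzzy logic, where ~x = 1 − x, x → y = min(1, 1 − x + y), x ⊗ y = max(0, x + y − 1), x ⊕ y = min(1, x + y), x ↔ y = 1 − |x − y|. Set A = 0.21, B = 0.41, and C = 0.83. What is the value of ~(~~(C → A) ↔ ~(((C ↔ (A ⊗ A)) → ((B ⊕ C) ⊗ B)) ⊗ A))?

0.41

C → A = min(1, 1 − 0.83 + 0.21) = min(1, 0.38) = 0.38
~(C → A) = 1 − 0.38 = 0.62
~~(C → A) = 1 − 0.62 = 0.38
A ⊗ A = max(0, 0.21 + 0.21 − 1) = max(0, -0.58) = 0.00
C ↔ (A ⊗ A) = 1 − |0.83 − 0.00| = 1 − 0.83 = 0.17
B ⊕ C = min(1, 0.41 + 0.83) = min(1, 1.24) = 1.00
(B ⊕ C) ⊗ B = max(0, 1.00 + 0.41 − 1) = max(0, 0.41) = 0.41
(C ↔ (A ⊗ A)) → ((B ⊕ C) ⊗ B) = min(1, 1 − 0.17 + 0.41) = min(1, 1.24) = 1.00
((C ↔ (A ⊗ A)) → ((B ⊕ C) ⊗ B)) ⊗ A = max(0, 1.00 + 0.21 − 1) = max(0, 0.21) = 0.21
~(((C ↔ (A ⊗ A)) → ((B ⊕ C) ⊗ B)) ⊗ A) = 1 − 0.21 = 0.79
~~(C → A) ↔ ~(((C ↔ (A ⊗ A)) → ((B ⊕ C) ⊗ B)) ⊗ A) = 1 − |0.38 − 0.79| = 1 − 0.41 = 0.59
~(~~(C → A) ↔ ~(((C ↔ (A ⊗ A)) → ((B ⊕ C) ⊗ B)) ⊗ A)) = 1 − 0.59 = 0.41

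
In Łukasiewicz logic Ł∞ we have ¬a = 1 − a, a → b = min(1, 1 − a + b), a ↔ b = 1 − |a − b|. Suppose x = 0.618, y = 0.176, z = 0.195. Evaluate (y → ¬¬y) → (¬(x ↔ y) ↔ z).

0.753

¬y = 1 − 0.176 = 0.824
¬¬y = 1 − 0.824 = 0.176
y → ¬¬y = min(1, 1 − 0.176 + 0.176) = min(1, 1.000) = 1.000
x ↔ y = 1 − |0.618 − 0.176| = 1 − 0.442 = 0.558
¬(x ↔ y) = 1 − 0.558 = 0.442
¬(x ↔ y) ↔ z = 1 − |0.442 − 0.195| = 1 − 0.247 = 0.753
(y → ¬¬y) → (¬(x ↔ y) ↔ z) = min(1, 1 − 1.000 + 0.753) = min(1, 0.753) = 0.753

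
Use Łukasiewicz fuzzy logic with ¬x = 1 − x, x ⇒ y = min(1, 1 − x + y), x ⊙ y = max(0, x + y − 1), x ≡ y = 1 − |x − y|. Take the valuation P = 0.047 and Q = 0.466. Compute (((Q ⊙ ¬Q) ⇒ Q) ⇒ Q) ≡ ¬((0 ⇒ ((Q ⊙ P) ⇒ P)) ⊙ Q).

¬Q = 1 − 0.466 = 0.534
Q ⊙ ¬Q = max(0, 0.466 + 0.534 − 1) = max(0, 0.000) = 0.000
(Q ⊙ ¬Q) ⇒ Q = min(1, 1 − 0.000 + 0.466) = min(1, 1.466) = 1.000
((Q ⊙ ¬Q) ⇒ Q) ⇒ Q = min(1, 1 − 1.000 + 0.466) = min(1, 0.466) = 0.466
Q ⊙ P = max(0, 0.466 + 0.047 − 1) = max(0, -0.487) = 0.000
(Q ⊙ P) ⇒ P = min(1, 1 − 0.000 + 0.047) = min(1, 1.047) = 1.000
0 ⇒ ((Q ⊙ P) ⇒ P) = min(1, 1 − 0.000 + 1.000) = min(1, 2.000) = 1.000
(0 ⇒ ((Q ⊙ P) ⇒ P)) ⊙ Q = max(0, 1.000 + 0.466 − 1) = max(0, 0.466) = 0.466
¬((0 ⇒ ((Q ⊙ P) ⇒ P)) ⊙ Q) = 1 − 0.466 = 0.534
(((Q ⊙ ¬Q) ⇒ Q) ⇒ Q) ≡ ¬((0 ⇒ ((Q ⊙ P) ⇒ P)) ⊙ Q) = 1 − |0.466 − 0.534| = 1 − 0.068 = 0.932

0.932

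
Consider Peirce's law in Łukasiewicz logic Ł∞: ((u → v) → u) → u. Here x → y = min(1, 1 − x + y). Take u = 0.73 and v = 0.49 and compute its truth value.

u → v = min(1, 1 − 0.73 + 0.49) = min(1, 0.76) = 0.76
(u → v) → u = min(1, 1 − 0.76 + 0.73) = min(1, 0.97) = 0.97
((u → v) → u) → u = min(1, 1 − 0.97 + 0.73) = min(1, 0.76) = 0.76
(The value 0.76 < 1 shows this instance is not satisfied; not a Ł∞-tautology in general.)

0.76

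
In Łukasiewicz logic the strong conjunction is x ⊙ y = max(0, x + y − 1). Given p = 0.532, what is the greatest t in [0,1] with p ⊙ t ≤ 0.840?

1.000

The residuum of the Łukasiewicz t-norm gives the supremum: min(1, 1 − 0.532 + 0.840).
1 − 0.532 + 0.840 = 1.308, so t = min(1, 1.308) = 1.000.
Check: 0.532 ⊙ 1.000 = max(0, 0.532) = 0.532 ≤ 0.840.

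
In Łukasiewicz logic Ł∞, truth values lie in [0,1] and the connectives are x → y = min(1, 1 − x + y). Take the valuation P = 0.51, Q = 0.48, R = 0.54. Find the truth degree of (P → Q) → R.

0.57

P → Q = min(1, 1 − 0.51 + 0.48) = min(1, 0.97) = 0.97
(P → Q) → R = min(1, 1 − 0.97 + 0.54) = min(1, 0.57) = 0.57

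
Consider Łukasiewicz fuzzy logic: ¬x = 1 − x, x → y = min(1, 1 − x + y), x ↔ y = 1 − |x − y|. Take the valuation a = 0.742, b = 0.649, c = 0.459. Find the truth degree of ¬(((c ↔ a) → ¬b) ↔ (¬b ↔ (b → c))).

0.093

c ↔ a = 1 − |0.459 − 0.742| = 1 − 0.283 = 0.717
¬b = 1 − 0.649 = 0.351
(c ↔ a) → ¬b = min(1, 1 − 0.717 + 0.351) = min(1, 0.634) = 0.634
b → c = min(1, 1 − 0.649 + 0.459) = min(1, 0.810) = 0.810
¬b ↔ (b → c) = 1 − |0.351 − 0.810| = 1 − 0.459 = 0.541
((c ↔ a) → ¬b) ↔ (¬b ↔ (b → c)) = 1 − |0.634 − 0.541| = 1 − 0.093 = 0.907
¬(((c ↔ a) → ¬b) ↔ (¬b ↔ (b → c))) = 1 − 0.907 = 0.093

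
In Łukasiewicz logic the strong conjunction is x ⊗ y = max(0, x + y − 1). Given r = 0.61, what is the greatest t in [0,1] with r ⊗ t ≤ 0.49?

The residuum of the Łukasiewicz t-norm gives the supremum: min(1, 1 − 0.61 + 0.49).
1 − 0.61 + 0.49 = 0.88, so t = min(1, 0.88) = 0.88.
Check: 0.61 ⊗ 0.88 = max(0, 0.49) = 0.49 ≤ 0.49.

0.88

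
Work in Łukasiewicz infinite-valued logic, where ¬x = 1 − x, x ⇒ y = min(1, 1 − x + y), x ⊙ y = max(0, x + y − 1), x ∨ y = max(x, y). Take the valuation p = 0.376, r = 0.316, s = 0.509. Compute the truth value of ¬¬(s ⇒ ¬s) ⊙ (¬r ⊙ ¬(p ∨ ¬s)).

0.175

¬s = 1 − 0.509 = 0.491
s ⇒ ¬s = min(1, 1 − 0.509 + 0.491) = min(1, 0.982) = 0.982
¬(s ⇒ ¬s) = 1 − 0.982 = 0.018
¬¬(s ⇒ ¬s) = 1 − 0.018 = 0.982
¬r = 1 − 0.316 = 0.684
p ∨ ¬s = max(0.376, 0.491) = 0.491
¬(p ∨ ¬s) = 1 − 0.491 = 0.509
¬r ⊙ ¬(p ∨ ¬s) = max(0, 0.684 + 0.509 − 1) = max(0, 0.193) = 0.193
¬¬(s ⇒ ¬s) ⊙ (¬r ⊙ ¬(p ∨ ¬s)) = max(0, 0.982 + 0.193 − 1) = max(0, 0.175) = 0.175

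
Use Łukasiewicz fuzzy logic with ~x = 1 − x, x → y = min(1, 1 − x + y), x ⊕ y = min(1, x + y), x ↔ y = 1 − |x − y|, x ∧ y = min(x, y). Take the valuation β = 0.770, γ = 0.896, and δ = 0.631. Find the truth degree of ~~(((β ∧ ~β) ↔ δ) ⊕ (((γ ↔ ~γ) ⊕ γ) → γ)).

~β = 1 − 0.770 = 0.230
β ∧ ~β = min(0.770, 0.230) = 0.230
(β ∧ ~β) ↔ δ = 1 − |0.230 − 0.631| = 1 − 0.401 = 0.599
~γ = 1 − 0.896 = 0.104
γ ↔ ~γ = 1 − |0.896 − 0.104| = 1 − 0.792 = 0.208
(γ ↔ ~γ) ⊕ γ = min(1, 0.208 + 0.896) = min(1, 1.104) = 1.000
((γ ↔ ~γ) ⊕ γ) → γ = min(1, 1 − 1.000 + 0.896) = min(1, 0.896) = 0.896
((β ∧ ~β) ↔ δ) ⊕ (((γ ↔ ~γ) ⊕ γ) → γ) = min(1, 0.599 + 0.896) = min(1, 1.495) = 1.000
~(((β ∧ ~β) ↔ δ) ⊕ (((γ ↔ ~γ) ⊕ γ) → γ)) = 1 − 1.000 = 0.000
~~(((β ∧ ~β) ↔ δ) ⊕ (((γ ↔ ~γ) ⊕ γ) → γ)) = 1 − 0.000 = 1.000

1.000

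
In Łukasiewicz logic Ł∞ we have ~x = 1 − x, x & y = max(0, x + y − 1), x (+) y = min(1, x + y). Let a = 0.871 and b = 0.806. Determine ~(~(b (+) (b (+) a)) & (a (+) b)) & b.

b (+) a = min(1, 0.806 + 0.871) = min(1, 1.677) = 1.000
b (+) (b (+) a) = min(1, 0.806 + 1.000) = min(1, 1.806) = 1.000
~(b (+) (b (+) a)) = 1 − 1.000 = 0.000
a (+) b = min(1, 0.871 + 0.806) = min(1, 1.677) = 1.000
~(b (+) (b (+) a)) & (a (+) b) = max(0, 0.000 + 1.000 − 1) = max(0, 0.000) = 0.000
~(~(b (+) (b (+) a)) & (a (+) b)) = 1 − 0.000 = 1.000
~(~(b (+) (b (+) a)) & (a (+) b)) & b = max(0, 1.000 + 0.806 − 1) = max(0, 0.806) = 0.806

0.806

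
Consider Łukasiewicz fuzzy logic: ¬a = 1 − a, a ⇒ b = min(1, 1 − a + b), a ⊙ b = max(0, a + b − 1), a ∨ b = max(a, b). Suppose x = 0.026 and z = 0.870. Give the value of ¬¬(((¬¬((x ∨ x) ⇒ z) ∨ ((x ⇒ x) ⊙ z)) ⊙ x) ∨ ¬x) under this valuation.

0.974

x ∨ x = max(0.026, 0.026) = 0.026
(x ∨ x) ⇒ z = min(1, 1 − 0.026 + 0.870) = min(1, 1.844) = 1.000
¬((x ∨ x) ⇒ z) = 1 − 1.000 = 0.000
¬¬((x ∨ x) ⇒ z) = 1 − 0.000 = 1.000
x ⇒ x = min(1, 1 − 0.026 + 0.026) = min(1, 1.000) = 1.000
(x ⇒ x) ⊙ z = max(0, 1.000 + 0.870 − 1) = max(0, 0.870) = 0.870
¬¬((x ∨ x) ⇒ z) ∨ ((x ⇒ x) ⊙ z) = max(1.000, 0.870) = 1.000
(¬¬((x ∨ x) ⇒ z) ∨ ((x ⇒ x) ⊙ z)) ⊙ x = max(0, 1.000 + 0.026 − 1) = max(0, 0.026) = 0.026
¬x = 1 − 0.026 = 0.974
((¬¬((x ∨ x) ⇒ z) ∨ ((x ⇒ x) ⊙ z)) ⊙ x) ∨ ¬x = max(0.026, 0.974) = 0.974
¬(((¬¬((x ∨ x) ⇒ z) ∨ ((x ⇒ x) ⊙ z)) ⊙ x) ∨ ¬x) = 1 − 0.974 = 0.026
¬¬(((¬¬((x ∨ x) ⇒ z) ∨ ((x ⇒ x) ⊙ z)) ⊙ x) ∨ ¬x) = 1 − 0.026 = 0.974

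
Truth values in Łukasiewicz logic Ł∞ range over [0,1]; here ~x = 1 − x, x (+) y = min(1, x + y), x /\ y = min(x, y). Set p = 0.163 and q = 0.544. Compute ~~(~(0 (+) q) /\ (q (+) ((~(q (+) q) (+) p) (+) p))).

0.456

0 (+) q = min(1, 0.000 + 0.544) = min(1, 0.544) = 0.544
~(0 (+) q) = 1 − 0.544 = 0.456
q (+) q = min(1, 0.544 + 0.544) = min(1, 1.088) = 1.000
~(q (+) q) = 1 − 1.000 = 0.000
~(q (+) q) (+) p = min(1, 0.000 + 0.163) = min(1, 0.163) = 0.163
(~(q (+) q) (+) p) (+) p = min(1, 0.163 + 0.163) = min(1, 0.326) = 0.326
q (+) ((~(q (+) q) (+) p) (+) p) = min(1, 0.544 + 0.326) = min(1, 0.870) = 0.870
~(0 (+) q) /\ (q (+) ((~(q (+) q) (+) p) (+) p)) = min(0.456, 0.870) = 0.456
~(~(0 (+) q) /\ (q (+) ((~(q (+) q) (+) p) (+) p))) = 1 − 0.456 = 0.544
~~(~(0 (+) q) /\ (q (+) ((~(q (+) q) (+) p) (+) p))) = 1 − 0.544 = 0.456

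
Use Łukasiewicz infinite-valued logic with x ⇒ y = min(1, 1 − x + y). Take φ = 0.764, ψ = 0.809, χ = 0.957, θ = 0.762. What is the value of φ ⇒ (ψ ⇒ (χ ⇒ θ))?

1.000

χ ⇒ θ = min(1, 1 − 0.957 + 0.762) = min(1, 0.805) = 0.805
ψ ⇒ (χ ⇒ θ) = min(1, 1 − 0.809 + 0.805) = min(1, 0.996) = 0.996
φ ⇒ (ψ ⇒ (χ ⇒ θ)) = min(1, 1 − 0.764 + 0.996) = min(1, 1.232) = 1.000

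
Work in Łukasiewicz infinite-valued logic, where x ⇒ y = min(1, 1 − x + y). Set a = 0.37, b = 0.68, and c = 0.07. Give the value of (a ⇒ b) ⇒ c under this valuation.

0.07

a ⇒ b = min(1, 1 − 0.37 + 0.68) = min(1, 1.31) = 1.00
(a ⇒ b) ⇒ c = min(1, 1 − 1.00 + 0.07) = min(1, 0.07) = 0.07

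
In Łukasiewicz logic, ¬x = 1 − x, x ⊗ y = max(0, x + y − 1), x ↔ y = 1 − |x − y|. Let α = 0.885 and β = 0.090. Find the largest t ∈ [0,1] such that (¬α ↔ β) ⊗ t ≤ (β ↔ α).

0.230

¬α = 1 − 0.885 = 0.115
¬α ↔ β = 1 − |0.115 − 0.090| = 1 − 0.025 = 0.975
So the left factor is ¬α ↔ β = 0.975.
β ↔ α = 1 − |0.090 − 0.885| = 1 − 0.795 = 0.205
So the right-hand bound is β ↔ α = 0.205.
The residuum of the Łukasiewicz t-norm gives the supremum: min(1, 1 − 0.975 + 0.205).
1 − 0.975 + 0.205 = 0.230, so t = min(1, 0.230) = 0.230.
Check: 0.975 ⊗ 0.230 = max(0, 0.205) = 0.205 ≤ 0.205.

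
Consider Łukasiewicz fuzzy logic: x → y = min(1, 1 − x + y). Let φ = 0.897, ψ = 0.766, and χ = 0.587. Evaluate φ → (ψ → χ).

ψ → χ = min(1, 1 − 0.766 + 0.587) = min(1, 0.821) = 0.821
φ → (ψ → χ) = min(1, 1 − 0.897 + 0.821) = min(1, 0.924) = 0.924

0.924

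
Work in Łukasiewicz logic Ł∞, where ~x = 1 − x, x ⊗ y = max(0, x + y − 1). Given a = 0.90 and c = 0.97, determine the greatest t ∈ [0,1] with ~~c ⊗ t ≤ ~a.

0.13

~c = 1 − 0.97 = 0.03
~~c = 1 − 0.03 = 0.97
So the left factor is ~~c = 0.97.
~a = 1 − 0.90 = 0.10
So the right-hand bound is ~a = 0.10.
The residuum of the Łukasiewicz t-norm gives the supremum: min(1, 1 − 0.97 + 0.10).
1 − 0.97 + 0.10 = 0.13, so t = min(1, 0.13) = 0.13.
Check: 0.97 ⊗ 0.13 = max(0, 0.10) = 0.10 ≤ 0.10.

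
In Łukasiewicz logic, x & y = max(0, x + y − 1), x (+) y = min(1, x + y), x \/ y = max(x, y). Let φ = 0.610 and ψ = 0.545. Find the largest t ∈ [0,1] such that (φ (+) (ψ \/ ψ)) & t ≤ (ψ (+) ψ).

ψ \/ ψ = max(0.545, 0.545) = 0.545
φ (+) (ψ \/ ψ) = min(1, 0.610 + 0.545) = min(1, 1.155) = 1.000
So the left factor is φ (+) (ψ \/ ψ) = 1.000.
ψ (+) ψ = min(1, 0.545 + 0.545) = min(1, 1.090) = 1.000
So the right-hand bound is ψ (+) ψ = 1.000.
The residuum of the Łukasiewicz t-norm gives the supremum: min(1, 1 − 1.000 + 1.000).
1 − 1.000 + 1.000 = 1.000, so t = min(1, 1.000) = 1.000.
Check: 1.000 & 1.000 = max(0, 1.000) = 1.000 ≤ 1.000.

1.000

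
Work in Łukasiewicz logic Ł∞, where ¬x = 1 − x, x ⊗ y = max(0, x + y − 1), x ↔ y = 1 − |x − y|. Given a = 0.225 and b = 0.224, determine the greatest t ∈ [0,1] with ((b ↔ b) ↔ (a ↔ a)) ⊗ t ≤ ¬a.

0.775

b ↔ b = 1 − |0.224 − 0.224| = 1 − 0.000 = 1.000
a ↔ a = 1 − |0.225 − 0.225| = 1 − 0.000 = 1.000
(b ↔ b) ↔ (a ↔ a) = 1 − |1.000 − 1.000| = 1 − 0.000 = 1.000
So the left factor is (b ↔ b) ↔ (a ↔ a) = 1.000.
¬a = 1 − 0.225 = 0.775
So the right-hand bound is ¬a = 0.775.
The residuum of the Łukasiewicz t-norm gives the supremum: min(1, 1 − 1.000 + 0.775).
1 − 1.000 + 0.775 = 0.775, so t = min(1, 0.775) = 0.775.
Check: 1.000 ⊗ 0.775 = max(0, 0.775) = 0.775 ≤ 0.775.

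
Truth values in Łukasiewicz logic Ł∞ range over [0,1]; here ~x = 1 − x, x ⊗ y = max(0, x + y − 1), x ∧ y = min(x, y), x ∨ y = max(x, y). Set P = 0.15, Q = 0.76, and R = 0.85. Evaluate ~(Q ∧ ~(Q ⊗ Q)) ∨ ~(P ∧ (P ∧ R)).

0.85

Q ⊗ Q = max(0, 0.76 + 0.76 − 1) = max(0, 0.52) = 0.52
~(Q ⊗ Q) = 1 − 0.52 = 0.48
Q ∧ ~(Q ⊗ Q) = min(0.76, 0.48) = 0.48
~(Q ∧ ~(Q ⊗ Q)) = 1 − 0.48 = 0.52
P ∧ R = min(0.15, 0.85) = 0.15
P ∧ (P ∧ R) = min(0.15, 0.15) = 0.15
~(P ∧ (P ∧ R)) = 1 − 0.15 = 0.85
~(Q ∧ ~(Q ⊗ Q)) ∨ ~(P ∧ (P ∧ R)) = max(0.52, 0.85) = 0.85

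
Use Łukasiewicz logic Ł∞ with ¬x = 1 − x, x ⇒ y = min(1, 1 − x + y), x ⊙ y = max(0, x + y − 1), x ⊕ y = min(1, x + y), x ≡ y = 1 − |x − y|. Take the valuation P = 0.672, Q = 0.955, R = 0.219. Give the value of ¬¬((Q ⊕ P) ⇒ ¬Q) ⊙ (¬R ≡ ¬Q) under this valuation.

0.000

Q ⊕ P = min(1, 0.955 + 0.672) = min(1, 1.627) = 1.000
¬Q = 1 − 0.955 = 0.045
(Q ⊕ P) ⇒ ¬Q = min(1, 1 − 1.000 + 0.045) = min(1, 0.045) = 0.045
¬((Q ⊕ P) ⇒ ¬Q) = 1 − 0.045 = 0.955
¬¬((Q ⊕ P) ⇒ ¬Q) = 1 − 0.955 = 0.045
¬R = 1 − 0.219 = 0.781
¬R ≡ ¬Q = 1 − |0.781 − 0.045| = 1 − 0.736 = 0.264
¬¬((Q ⊕ P) ⇒ ¬Q) ⊙ (¬R ≡ ¬Q) = max(0, 0.045 + 0.264 − 1) = max(0, -0.691) = 0.000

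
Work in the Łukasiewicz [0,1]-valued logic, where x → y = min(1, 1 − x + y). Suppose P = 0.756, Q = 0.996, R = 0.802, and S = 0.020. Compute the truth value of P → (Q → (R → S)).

R → S = min(1, 1 − 0.802 + 0.020) = min(1, 0.218) = 0.218
Q → (R → S) = min(1, 1 − 0.996 + 0.218) = min(1, 0.222) = 0.222
P → (Q → (R → S)) = min(1, 1 − 0.756 + 0.222) = min(1, 0.466) = 0.466

0.466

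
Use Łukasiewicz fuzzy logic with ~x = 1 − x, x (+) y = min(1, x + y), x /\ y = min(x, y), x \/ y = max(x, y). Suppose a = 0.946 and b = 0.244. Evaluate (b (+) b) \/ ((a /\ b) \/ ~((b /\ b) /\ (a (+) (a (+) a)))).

0.756

b (+) b = min(1, 0.244 + 0.244) = min(1, 0.488) = 0.488
a /\ b = min(0.946, 0.244) = 0.244
b /\ b = min(0.244, 0.244) = 0.244
a (+) a = min(1, 0.946 + 0.946) = min(1, 1.892) = 1.000
a (+) (a (+) a) = min(1, 0.946 + 1.000) = min(1, 1.946) = 1.000
(b /\ b) /\ (a (+) (a (+) a)) = min(0.244, 1.000) = 0.244
~((b /\ b) /\ (a (+) (a (+) a))) = 1 − 0.244 = 0.756
(a /\ b) \/ ~((b /\ b) /\ (a (+) (a (+) a))) = max(0.244, 0.756) = 0.756
(b (+) b) \/ ((a /\ b) \/ ~((b /\ b) /\ (a (+) (a (+) a)))) = max(0.488, 0.756) = 0.756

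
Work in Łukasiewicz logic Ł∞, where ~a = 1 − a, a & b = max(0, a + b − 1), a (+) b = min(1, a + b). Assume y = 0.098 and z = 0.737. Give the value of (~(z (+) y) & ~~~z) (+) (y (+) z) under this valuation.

0.835

z (+) y = min(1, 0.737 + 0.098) = min(1, 0.835) = 0.835
~(z (+) y) = 1 − 0.835 = 0.165
~z = 1 − 0.737 = 0.263
~~z = 1 − 0.263 = 0.737
~~~z = 1 − 0.737 = 0.263
~(z (+) y) & ~~~z = max(0, 0.165 + 0.263 − 1) = max(0, -0.572) = 0.000
y (+) z = min(1, 0.098 + 0.737) = min(1, 0.835) = 0.835
(~(z (+) y) & ~~~z) (+) (y (+) z) = min(1, 0.000 + 0.835) = min(1, 0.835) = 0.835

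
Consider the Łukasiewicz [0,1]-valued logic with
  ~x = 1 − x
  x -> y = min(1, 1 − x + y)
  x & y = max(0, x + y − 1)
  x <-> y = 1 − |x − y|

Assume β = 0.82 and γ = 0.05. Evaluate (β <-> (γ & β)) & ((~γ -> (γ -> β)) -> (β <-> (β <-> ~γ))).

γ & β = max(0, 0.05 + 0.82 − 1) = max(0, -0.13) = 0.00
β <-> (γ & β) = 1 − |0.82 − 0.00| = 1 − 0.82 = 0.18
~γ = 1 − 0.05 = 0.95
γ -> β = min(1, 1 − 0.05 + 0.82) = min(1, 1.77) = 1.00
~γ -> (γ -> β) = min(1, 1 − 0.95 + 1.00) = min(1, 1.05) = 1.00
β <-> ~γ = 1 − |0.82 − 0.95| = 1 − 0.13 = 0.87
β <-> (β <-> ~γ) = 1 − |0.82 − 0.87| = 1 − 0.05 = 0.95
(~γ -> (γ -> β)) -> (β <-> (β <-> ~γ)) = min(1, 1 − 1.00 + 0.95) = min(1, 0.95) = 0.95
(β <-> (γ & β)) & ((~γ -> (γ -> β)) -> (β <-> (β <-> ~γ))) = max(0, 0.18 + 0.95 − 1) = max(0, 0.13) = 0.13

0.13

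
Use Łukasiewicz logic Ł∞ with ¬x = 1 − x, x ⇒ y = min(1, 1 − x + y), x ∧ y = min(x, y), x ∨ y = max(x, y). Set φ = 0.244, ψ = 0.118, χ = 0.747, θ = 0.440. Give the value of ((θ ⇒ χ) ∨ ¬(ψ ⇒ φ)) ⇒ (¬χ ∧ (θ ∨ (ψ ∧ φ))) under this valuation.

0.253

θ ⇒ χ = min(1, 1 − 0.440 + 0.747) = min(1, 1.307) = 1.000
ψ ⇒ φ = min(1, 1 − 0.118 + 0.244) = min(1, 1.126) = 1.000
¬(ψ ⇒ φ) = 1 − 1.000 = 0.000
(θ ⇒ χ) ∨ ¬(ψ ⇒ φ) = max(1.000, 0.000) = 1.000
¬χ = 1 − 0.747 = 0.253
ψ ∧ φ = min(0.118, 0.244) = 0.118
θ ∨ (ψ ∧ φ) = max(0.440, 0.118) = 0.440
¬χ ∧ (θ ∨ (ψ ∧ φ)) = min(0.253, 0.440) = 0.253
((θ ⇒ χ) ∨ ¬(ψ ⇒ φ)) ⇒ (¬χ ∧ (θ ∨ (ψ ∧ φ))) = min(1, 1 − 1.000 + 0.253) = min(1, 0.253) = 0.253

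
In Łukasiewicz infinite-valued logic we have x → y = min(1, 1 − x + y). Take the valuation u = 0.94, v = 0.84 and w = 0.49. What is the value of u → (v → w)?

0.71

v → w = min(1, 1 − 0.84 + 0.49) = min(1, 0.65) = 0.65
u → (v → w) = min(1, 1 − 0.94 + 0.65) = min(1, 0.71) = 0.71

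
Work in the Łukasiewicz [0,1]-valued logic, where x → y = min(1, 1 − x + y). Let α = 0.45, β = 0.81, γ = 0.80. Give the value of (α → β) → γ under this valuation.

α → β = min(1, 1 − 0.45 + 0.81) = min(1, 1.36) = 1.00
(α → β) → γ = min(1, 1 − 1.00 + 0.80) = min(1, 0.80) = 0.80

0.80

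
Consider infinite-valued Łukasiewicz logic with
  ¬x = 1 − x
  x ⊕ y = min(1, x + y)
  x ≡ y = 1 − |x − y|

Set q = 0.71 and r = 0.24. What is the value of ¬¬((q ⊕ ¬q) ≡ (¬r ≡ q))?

0.95

¬q = 1 − 0.71 = 0.29
q ⊕ ¬q = min(1, 0.71 + 0.29) = min(1, 1.00) = 1.00
¬r = 1 − 0.24 = 0.76
¬r ≡ q = 1 − |0.76 − 0.71| = 1 − 0.05 = 0.95
(q ⊕ ¬q) ≡ (¬r ≡ q) = 1 − |1.00 − 0.95| = 1 − 0.05 = 0.95
¬((q ⊕ ¬q) ≡ (¬r ≡ q)) = 1 − 0.95 = 0.05
¬¬((q ⊕ ¬q) ≡ (¬r ≡ q)) = 1 − 0.05 = 0.95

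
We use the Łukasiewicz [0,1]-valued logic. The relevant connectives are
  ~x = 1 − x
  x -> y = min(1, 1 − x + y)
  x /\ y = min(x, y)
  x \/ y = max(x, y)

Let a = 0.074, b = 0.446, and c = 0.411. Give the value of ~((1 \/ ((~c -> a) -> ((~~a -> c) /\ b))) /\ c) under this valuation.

0.589

~c = 1 − 0.411 = 0.589
~c -> a = min(1, 1 − 0.589 + 0.074) = min(1, 0.485) = 0.485
~a = 1 − 0.074 = 0.926
~~a = 1 − 0.926 = 0.074
~~a -> c = min(1, 1 − 0.074 + 0.411) = min(1, 1.337) = 1.000
(~~a -> c) /\ b = min(1.000, 0.446) = 0.446
(~c -> a) -> ((~~a -> c) /\ b) = min(1, 1 − 0.485 + 0.446) = min(1, 0.961) = 0.961
1 \/ ((~c -> a) -> ((~~a -> c) /\ b)) = max(1.000, 0.961) = 1.000
(1 \/ ((~c -> a) -> ((~~a -> c) /\ b))) /\ c = min(1.000, 0.411) = 0.411
~((1 \/ ((~c -> a) -> ((~~a -> c) /\ b))) /\ c) = 1 − 0.411 = 0.589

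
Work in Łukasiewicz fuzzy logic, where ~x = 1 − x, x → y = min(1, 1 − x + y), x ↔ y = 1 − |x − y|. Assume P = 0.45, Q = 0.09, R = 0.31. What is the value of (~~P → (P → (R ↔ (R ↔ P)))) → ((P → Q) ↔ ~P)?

~P = 1 − 0.45 = 0.55
~~P = 1 − 0.55 = 0.45
R ↔ P = 1 − |0.31 − 0.45| = 1 − 0.14 = 0.86
R ↔ (R ↔ P) = 1 − |0.31 − 0.86| = 1 − 0.55 = 0.45
P → (R ↔ (R ↔ P)) = min(1, 1 − 0.45 + 0.45) = min(1, 1.00) = 1.00
~~P → (P → (R ↔ (R ↔ P))) = min(1, 1 − 0.45 + 1.00) = min(1, 1.55) = 1.00
P → Q = min(1, 1 − 0.45 + 0.09) = min(1, 0.64) = 0.64
(P → Q) ↔ ~P = 1 − |0.64 − 0.55| = 1 − 0.09 = 0.91
(~~P → (P → (R ↔ (R ↔ P)))) → ((P → Q) ↔ ~P) = min(1, 1 − 1.00 + 0.91) = min(1, 0.91) = 0.91

0.91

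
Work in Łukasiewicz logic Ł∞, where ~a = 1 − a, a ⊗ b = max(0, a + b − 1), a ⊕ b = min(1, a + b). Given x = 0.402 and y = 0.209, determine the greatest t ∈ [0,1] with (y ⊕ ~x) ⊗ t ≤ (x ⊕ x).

~x = 1 − 0.402 = 0.598
y ⊕ ~x = min(1, 0.209 + 0.598) = min(1, 0.807) = 0.807
So the left factor is y ⊕ ~x = 0.807.
x ⊕ x = min(1, 0.402 + 0.402) = min(1, 0.804) = 0.804
So the right-hand bound is x ⊕ x = 0.804.
The residuum of the Łukasiewicz t-norm gives the supremum: min(1, 1 − 0.807 + 0.804).
1 − 0.807 + 0.804 = 0.997, so t = min(1, 0.997) = 0.997.
Check: 0.807 ⊗ 0.997 = max(0, 0.804) = 0.804 ≤ 0.804.

0.997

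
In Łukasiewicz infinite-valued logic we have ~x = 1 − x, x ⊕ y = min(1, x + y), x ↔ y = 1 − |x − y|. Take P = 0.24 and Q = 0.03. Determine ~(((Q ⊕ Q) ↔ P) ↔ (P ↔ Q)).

Q ⊕ Q = min(1, 0.03 + 0.03) = min(1, 0.06) = 0.06
(Q ⊕ Q) ↔ P = 1 − |0.06 − 0.24| = 1 − 0.18 = 0.82
P ↔ Q = 1 − |0.24 − 0.03| = 1 − 0.21 = 0.79
((Q ⊕ Q) ↔ P) ↔ (P ↔ Q) = 1 − |0.82 − 0.79| = 1 − 0.03 = 0.97
~(((Q ⊕ Q) ↔ P) ↔ (P ↔ Q)) = 1 − 0.97 = 0.03

0.03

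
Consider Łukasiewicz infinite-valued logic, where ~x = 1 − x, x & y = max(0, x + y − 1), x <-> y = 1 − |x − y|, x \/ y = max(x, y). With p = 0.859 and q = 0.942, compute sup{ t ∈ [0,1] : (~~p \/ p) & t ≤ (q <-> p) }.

1.000

~p = 1 − 0.859 = 0.141
~~p = 1 − 0.141 = 0.859
~~p \/ p = max(0.859, 0.859) = 0.859
So the left factor is ~~p \/ p = 0.859.
q <-> p = 1 − |0.942 − 0.859| = 1 − 0.083 = 0.917
So the right-hand bound is q <-> p = 0.917.
The residuum of the Łukasiewicz t-norm gives the supremum: min(1, 1 − 0.859 + 0.917).
1 − 0.859 + 0.917 = 1.058, so t = min(1, 1.058) = 1.000.
Check: 0.859 & 1.000 = max(0, 0.859) = 0.859 ≤ 0.917.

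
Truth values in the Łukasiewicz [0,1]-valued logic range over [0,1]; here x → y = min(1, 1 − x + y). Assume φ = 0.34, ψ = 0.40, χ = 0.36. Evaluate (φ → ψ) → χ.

φ → ψ = min(1, 1 − 0.34 + 0.40) = min(1, 1.06) = 1.00
(φ → ψ) → χ = min(1, 1 − 1.00 + 0.36) = min(1, 0.36) = 0.36

0.36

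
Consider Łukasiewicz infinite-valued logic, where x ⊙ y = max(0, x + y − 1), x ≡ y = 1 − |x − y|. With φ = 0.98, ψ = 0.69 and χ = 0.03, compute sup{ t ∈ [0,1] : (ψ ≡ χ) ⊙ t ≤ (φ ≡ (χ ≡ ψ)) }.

ψ ≡ χ = 1 − |0.69 − 0.03| = 1 − 0.66 = 0.34
So the left factor is ψ ≡ χ = 0.34.
χ ≡ ψ = 1 − |0.03 − 0.69| = 1 − 0.66 = 0.34
φ ≡ (χ ≡ ψ) = 1 − |0.98 − 0.34| = 1 − 0.64 = 0.36
So the right-hand bound is φ ≡ (χ ≡ ψ) = 0.36.
The residuum of the Łukasiewicz t-norm gives the supremum: min(1, 1 − 0.34 + 0.36).
1 − 0.34 + 0.36 = 1.02, so t = min(1, 1.02) = 1.00.
Check: 0.34 ⊙ 1.00 = max(0, 0.34) = 0.34 ≤ 0.36.

1.00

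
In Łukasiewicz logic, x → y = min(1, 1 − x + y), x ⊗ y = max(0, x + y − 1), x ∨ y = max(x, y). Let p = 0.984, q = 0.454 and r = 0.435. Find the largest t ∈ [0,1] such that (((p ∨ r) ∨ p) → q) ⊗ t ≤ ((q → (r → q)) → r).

0.965

p ∨ r = max(0.984, 0.435) = 0.984
(p ∨ r) ∨ p = max(0.984, 0.984) = 0.984
((p ∨ r) ∨ p) → q = min(1, 1 − 0.984 + 0.454) = min(1, 0.470) = 0.470
So the left factor is ((p ∨ r) ∨ p) → q = 0.470.
r → q = min(1, 1 − 0.435 + 0.454) = min(1, 1.019) = 1.000
q → (r → q) = min(1, 1 − 0.454 + 1.000) = min(1, 1.546) = 1.000
(q → (r → q)) → r = min(1, 1 − 1.000 + 0.435) = min(1, 0.435) = 0.435
So the right-hand bound is (q → (r → q)) → r = 0.435.
The residuum of the Łukasiewicz t-norm gives the supremum: min(1, 1 − 0.470 + 0.435).
1 − 0.470 + 0.435 = 0.965, so t = min(1, 0.965) = 0.965.
Check: 0.470 ⊗ 0.965 = max(0, 0.435) = 0.435 ≤ 0.435.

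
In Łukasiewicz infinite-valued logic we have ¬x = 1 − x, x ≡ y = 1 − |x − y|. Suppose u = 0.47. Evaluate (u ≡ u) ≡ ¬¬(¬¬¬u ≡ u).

u ≡ u = 1 − |0.47 − 0.47| = 1 − 0.00 = 1.00
¬u = 1 − 0.47 = 0.53
¬¬u = 1 − 0.53 = 0.47
¬¬¬u = 1 − 0.47 = 0.53
¬¬¬u ≡ u = 1 − |0.53 − 0.47| = 1 − 0.06 = 0.94
¬(¬¬¬u ≡ u) = 1 − 0.94 = 0.06
¬¬(¬¬¬u ≡ u) = 1 − 0.06 = 0.94
(u ≡ u) ≡ ¬¬(¬¬¬u ≡ u) = 1 − |1.00 − 0.94| = 1 − 0.06 = 0.94

0.94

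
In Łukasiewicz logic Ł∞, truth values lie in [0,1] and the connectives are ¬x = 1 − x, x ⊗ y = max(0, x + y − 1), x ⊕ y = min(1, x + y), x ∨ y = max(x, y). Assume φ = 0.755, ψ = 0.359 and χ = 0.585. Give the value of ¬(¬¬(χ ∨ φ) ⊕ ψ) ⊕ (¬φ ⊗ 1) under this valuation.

χ ∨ φ = max(0.585, 0.755) = 0.755
¬(χ ∨ φ) = 1 − 0.755 = 0.245
¬¬(χ ∨ φ) = 1 − 0.245 = 0.755
¬¬(χ ∨ φ) ⊕ ψ = min(1, 0.755 + 0.359) = min(1, 1.114) = 1.000
¬(¬¬(χ ∨ φ) ⊕ ψ) = 1 − 1.000 = 0.000
¬φ = 1 − 0.755 = 0.245
¬φ ⊗ 1 = max(0, 0.245 + 1.000 − 1) = max(0, 0.245) = 0.245
¬(¬¬(χ ∨ φ) ⊕ ψ) ⊕ (¬φ ⊗ 1) = min(1, 0.000 + 0.245) = min(1, 0.245) = 0.245

0.245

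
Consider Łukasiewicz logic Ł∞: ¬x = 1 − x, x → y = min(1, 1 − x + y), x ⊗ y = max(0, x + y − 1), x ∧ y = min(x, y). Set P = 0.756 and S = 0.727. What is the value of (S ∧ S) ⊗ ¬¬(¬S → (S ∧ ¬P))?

S ∧ S = min(0.727, 0.727) = 0.727
¬S = 1 − 0.727 = 0.273
¬P = 1 − 0.756 = 0.244
S ∧ ¬P = min(0.727, 0.244) = 0.244
¬S → (S ∧ ¬P) = min(1, 1 − 0.273 + 0.244) = min(1, 0.971) = 0.971
¬(¬S → (S ∧ ¬P)) = 1 − 0.971 = 0.029
¬¬(¬S → (S ∧ ¬P)) = 1 − 0.029 = 0.971
(S ∧ S) ⊗ ¬¬(¬S → (S ∧ ¬P)) = max(0, 0.727 + 0.971 − 1) = max(0, 0.698) = 0.698

0.698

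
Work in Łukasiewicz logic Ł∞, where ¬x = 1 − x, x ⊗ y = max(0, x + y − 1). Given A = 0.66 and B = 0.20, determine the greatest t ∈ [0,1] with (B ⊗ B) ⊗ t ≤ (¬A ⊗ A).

B ⊗ B = max(0, 0.20 + 0.20 − 1) = max(0, -0.60) = 0.00
So the left factor is B ⊗ B = 0.00.
¬A = 1 − 0.66 = 0.34
¬A ⊗ A = max(0, 0.34 + 0.66 − 1) = max(0, 0.00) = 0.00
So the right-hand bound is ¬A ⊗ A = 0.00.
The residuum of the Łukasiewicz t-norm gives the supremum: min(1, 1 − 0.00 + 0.00).
1 − 0.00 + 0.00 = 1.00, so t = min(1, 1.00) = 1.00.
Check: 0.00 ⊗ 1.00 = max(0, 0.00) = 0.00 ≤ 0.00.

1.00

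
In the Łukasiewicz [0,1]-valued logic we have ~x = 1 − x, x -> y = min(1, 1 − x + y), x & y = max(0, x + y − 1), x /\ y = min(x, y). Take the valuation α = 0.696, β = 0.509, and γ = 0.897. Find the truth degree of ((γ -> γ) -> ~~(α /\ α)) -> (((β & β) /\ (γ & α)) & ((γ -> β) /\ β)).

γ -> γ = min(1, 1 − 0.897 + 0.897) = min(1, 1.000) = 1.000
α /\ α = min(0.696, 0.696) = 0.696
~(α /\ α) = 1 − 0.696 = 0.304
~~(α /\ α) = 1 − 0.304 = 0.696
(γ -> γ) -> ~~(α /\ α) = min(1, 1 − 1.000 + 0.696) = min(1, 0.696) = 0.696
β & β = max(0, 0.509 + 0.509 − 1) = max(0, 0.018) = 0.018
γ & α = max(0, 0.897 + 0.696 − 1) = max(0, 0.593) = 0.593
(β & β) /\ (γ & α) = min(0.018, 0.593) = 0.018
γ -> β = min(1, 1 − 0.897 + 0.509) = min(1, 0.612) = 0.612
(γ -> β) /\ β = min(0.612, 0.509) = 0.509
((β & β) /\ (γ & α)) & ((γ -> β) /\ β) = max(0, 0.018 + 0.509 − 1) = max(0, -0.473) = 0.000
((γ -> γ) -> ~~(α /\ α)) -> (((β & β) /\ (γ & α)) & ((γ -> β) /\ β)) = min(1, 1 − 0.696 + 0.000) = min(1, 0.304) = 0.304

0.304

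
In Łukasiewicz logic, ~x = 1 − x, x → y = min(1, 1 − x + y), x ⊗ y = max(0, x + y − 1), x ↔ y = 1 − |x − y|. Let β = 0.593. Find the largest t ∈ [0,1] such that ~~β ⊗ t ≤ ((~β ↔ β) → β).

1.000

~β = 1 − 0.593 = 0.407
~~β = 1 − 0.407 = 0.593
So the left factor is ~~β = 0.593.
~β ↔ β = 1 − |0.407 − 0.593| = 1 − 0.186 = 0.814
(~β ↔ β) → β = min(1, 1 − 0.814 + 0.593) = min(1, 0.779) = 0.779
So the right-hand bound is (~β ↔ β) → β = 0.779.
The residuum of the Łukasiewicz t-norm gives the supremum: min(1, 1 − 0.593 + 0.779).
1 − 0.593 + 0.779 = 1.186, so t = min(1, 1.186) = 1.000.
Check: 0.593 ⊗ 1.000 = max(0, 0.593) = 0.593 ≤ 0.779.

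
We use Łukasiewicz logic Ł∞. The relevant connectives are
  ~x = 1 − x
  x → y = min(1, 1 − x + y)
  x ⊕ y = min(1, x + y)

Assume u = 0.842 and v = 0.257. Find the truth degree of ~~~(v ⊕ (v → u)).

0.000

v → u = min(1, 1 − 0.257 + 0.842) = min(1, 1.585) = 1.000
v ⊕ (v → u) = min(1, 0.257 + 1.000) = min(1, 1.257) = 1.000
~(v ⊕ (v → u)) = 1 − 1.000 = 0.000
~~(v ⊕ (v → u)) = 1 − 0.000 = 1.000
~~~(v ⊕ (v → u)) = 1 − 1.000 = 0.000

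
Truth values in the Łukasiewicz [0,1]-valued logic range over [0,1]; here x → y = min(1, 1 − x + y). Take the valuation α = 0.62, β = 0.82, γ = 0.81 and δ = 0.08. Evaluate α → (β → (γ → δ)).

0.83

γ → δ = min(1, 1 − 0.81 + 0.08) = min(1, 0.27) = 0.27
β → (γ → δ) = min(1, 1 − 0.82 + 0.27) = min(1, 0.45) = 0.45
α → (β → (γ → δ)) = min(1, 1 − 0.62 + 0.45) = min(1, 0.83) = 0.83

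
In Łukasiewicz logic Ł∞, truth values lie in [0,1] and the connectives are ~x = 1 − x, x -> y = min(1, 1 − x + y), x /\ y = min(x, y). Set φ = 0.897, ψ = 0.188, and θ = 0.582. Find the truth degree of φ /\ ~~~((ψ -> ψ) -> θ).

0.418

ψ -> ψ = min(1, 1 − 0.188 + 0.188) = min(1, 1.000) = 1.000
(ψ -> ψ) -> θ = min(1, 1 − 1.000 + 0.582) = min(1, 0.582) = 0.582
~((ψ -> ψ) -> θ) = 1 − 0.582 = 0.418
~~((ψ -> ψ) -> θ) = 1 − 0.418 = 0.582
~~~((ψ -> ψ) -> θ) = 1 − 0.582 = 0.418
φ /\ ~~~((ψ -> ψ) -> θ) = min(0.897, 0.418) = 0.418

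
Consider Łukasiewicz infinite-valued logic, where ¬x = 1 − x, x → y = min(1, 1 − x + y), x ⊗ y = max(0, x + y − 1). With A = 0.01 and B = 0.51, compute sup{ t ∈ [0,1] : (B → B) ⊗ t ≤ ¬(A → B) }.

B → B = min(1, 1 − 0.51 + 0.51) = min(1, 1.00) = 1.00
So the left factor is B → B = 1.00.
A → B = min(1, 1 − 0.01 + 0.51) = min(1, 1.50) = 1.00
¬(A → B) = 1 − 1.00 = 0.00
So the right-hand bound is ¬(A → B) = 0.00.
The residuum of the Łukasiewicz t-norm gives the supremum: min(1, 1 − 1.00 + 0.00).
1 − 1.00 + 0.00 = 0.00, so t = min(1, 0.00) = 0.00.
Check: 1.00 ⊗ 0.00 = max(0, 0.00) = 0.00 ≤ 0.00.

0.00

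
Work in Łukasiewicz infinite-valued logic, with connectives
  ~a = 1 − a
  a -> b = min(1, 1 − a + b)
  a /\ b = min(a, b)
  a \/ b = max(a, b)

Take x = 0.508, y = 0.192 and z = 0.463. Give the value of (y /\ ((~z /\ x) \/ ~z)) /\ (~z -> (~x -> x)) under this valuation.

0.192

~z = 1 − 0.463 = 0.537
~z /\ x = min(0.537, 0.508) = 0.508
(~z /\ x) \/ ~z = max(0.508, 0.537) = 0.537
y /\ ((~z /\ x) \/ ~z) = min(0.192, 0.537) = 0.192
~x = 1 − 0.508 = 0.492
~x -> x = min(1, 1 − 0.492 + 0.508) = min(1, 1.016) = 1.000
~z -> (~x -> x) = min(1, 1 − 0.537 + 1.000) = min(1, 1.463) = 1.000
(y /\ ((~z /\ x) \/ ~z)) /\ (~z -> (~x -> x)) = min(0.192, 1.000) = 0.192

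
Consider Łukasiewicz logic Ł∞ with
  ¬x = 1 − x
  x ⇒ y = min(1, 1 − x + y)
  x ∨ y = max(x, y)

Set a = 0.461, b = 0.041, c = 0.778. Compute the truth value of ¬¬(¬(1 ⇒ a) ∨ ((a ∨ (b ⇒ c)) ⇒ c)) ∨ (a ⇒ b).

0.778

1 ⇒ a = min(1, 1 − 1.000 + 0.461) = min(1, 0.461) = 0.461
¬(1 ⇒ a) = 1 − 0.461 = 0.539
b ⇒ c = min(1, 1 − 0.041 + 0.778) = min(1, 1.737) = 1.000
a ∨ (b ⇒ c) = max(0.461, 1.000) = 1.000
(a ∨ (b ⇒ c)) ⇒ c = min(1, 1 − 1.000 + 0.778) = min(1, 0.778) = 0.778
¬(1 ⇒ a) ∨ ((a ∨ (b ⇒ c)) ⇒ c) = max(0.539, 0.778) = 0.778
¬(¬(1 ⇒ a) ∨ ((a ∨ (b ⇒ c)) ⇒ c)) = 1 − 0.778 = 0.222
¬¬(¬(1 ⇒ a) ∨ ((a ∨ (b ⇒ c)) ⇒ c)) = 1 − 0.222 = 0.778
a ⇒ b = min(1, 1 − 0.461 + 0.041) = min(1, 0.580) = 0.580
¬¬(¬(1 ⇒ a) ∨ ((a ∨ (b ⇒ c)) ⇒ c)) ∨ (a ⇒ b) = max(0.778, 0.580) = 0.778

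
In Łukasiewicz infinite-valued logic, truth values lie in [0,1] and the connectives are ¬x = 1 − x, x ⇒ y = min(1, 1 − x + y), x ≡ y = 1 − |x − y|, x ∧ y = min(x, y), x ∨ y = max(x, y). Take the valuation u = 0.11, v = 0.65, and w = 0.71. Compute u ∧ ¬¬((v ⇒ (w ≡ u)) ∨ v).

w ≡ u = 1 − |0.71 − 0.11| = 1 − 0.60 = 0.40
v ⇒ (w ≡ u) = min(1, 1 − 0.65 + 0.40) = min(1, 0.75) = 0.75
(v ⇒ (w ≡ u)) ∨ v = max(0.75, 0.65) = 0.75
¬((v ⇒ (w ≡ u)) ∨ v) = 1 − 0.75 = 0.25
¬¬((v ⇒ (w ≡ u)) ∨ v) = 1 − 0.25 = 0.75
u ∧ ¬¬((v ⇒ (w ≡ u)) ∨ v) = min(0.11, 0.75) = 0.11

0.11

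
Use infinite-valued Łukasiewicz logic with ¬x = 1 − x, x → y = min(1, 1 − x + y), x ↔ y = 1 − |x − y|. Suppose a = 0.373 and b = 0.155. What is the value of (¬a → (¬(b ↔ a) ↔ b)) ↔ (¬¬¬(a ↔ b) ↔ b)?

¬a = 1 − 0.373 = 0.627
b ↔ a = 1 − |0.155 − 0.373| = 1 − 0.218 = 0.782
¬(b ↔ a) = 1 − 0.782 = 0.218
¬(b ↔ a) ↔ b = 1 − |0.218 − 0.155| = 1 − 0.063 = 0.937
¬a → (¬(b ↔ a) ↔ b) = min(1, 1 − 0.627 + 0.937) = min(1, 1.310) = 1.000
a ↔ b = 1 − |0.373 − 0.155| = 1 − 0.218 = 0.782
¬(a ↔ b) = 1 − 0.782 = 0.218
¬¬(a ↔ b) = 1 − 0.218 = 0.782
¬¬¬(a ↔ b) = 1 − 0.782 = 0.218
¬¬¬(a ↔ b) ↔ b = 1 − |0.218 − 0.155| = 1 − 0.063 = 0.937
(¬a → (¬(b ↔ a) ↔ b)) ↔ (¬¬¬(a ↔ b) ↔ b) = 1 − |1.000 − 0.937| = 1 − 0.063 = 0.937

0.937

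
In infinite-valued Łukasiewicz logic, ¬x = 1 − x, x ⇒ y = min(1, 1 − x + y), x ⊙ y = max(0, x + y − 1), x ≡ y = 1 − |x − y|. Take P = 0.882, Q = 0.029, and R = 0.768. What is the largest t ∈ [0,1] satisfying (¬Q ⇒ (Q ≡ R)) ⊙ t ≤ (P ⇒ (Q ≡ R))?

¬Q = 1 − 0.029 = 0.971
Q ≡ R = 1 − |0.029 − 0.768| = 1 − 0.739 = 0.261
¬Q ⇒ (Q ≡ R) = min(1, 1 − 0.971 + 0.261) = min(1, 0.290) = 0.290
So the left factor is ¬Q ⇒ (Q ≡ R) = 0.290.
P ⇒ (Q ≡ R) = min(1, 1 − 0.882 + 0.261) = min(1, 0.379) = 0.379
So the right-hand bound is P ⇒ (Q ≡ R) = 0.379.
The residuum of the Łukasiewicz t-norm gives the supremum: min(1, 1 − 0.290 + 0.379).
1 − 0.290 + 0.379 = 1.089, so t = min(1, 1.089) = 1.000.
Check: 0.290 ⊙ 1.000 = max(0, 0.290) = 0.290 ≤ 0.379.

1.000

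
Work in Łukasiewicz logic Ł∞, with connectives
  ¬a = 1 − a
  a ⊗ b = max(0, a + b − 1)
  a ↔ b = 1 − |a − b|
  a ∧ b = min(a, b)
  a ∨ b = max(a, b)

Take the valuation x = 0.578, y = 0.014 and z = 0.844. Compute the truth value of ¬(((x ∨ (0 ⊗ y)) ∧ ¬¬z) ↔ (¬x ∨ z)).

0 ⊗ y = max(0, 0.000 + 0.014 − 1) = max(0, -0.986) = 0.000
x ∨ (0 ⊗ y) = max(0.578, 0.000) = 0.578
¬z = 1 − 0.844 = 0.156
¬¬z = 1 − 0.156 = 0.844
(x ∨ (0 ⊗ y)) ∧ ¬¬z = min(0.578, 0.844) = 0.578
¬x = 1 − 0.578 = 0.422
¬x ∨ z = max(0.422, 0.844) = 0.844
((x ∨ (0 ⊗ y)) ∧ ¬¬z) ↔ (¬x ∨ z) = 1 − |0.578 − 0.844| = 1 − 0.266 = 0.734
¬(((x ∨ (0 ⊗ y)) ∧ ¬¬z) ↔ (¬x ∨ z)) = 1 − 0.734 = 0.266

0.266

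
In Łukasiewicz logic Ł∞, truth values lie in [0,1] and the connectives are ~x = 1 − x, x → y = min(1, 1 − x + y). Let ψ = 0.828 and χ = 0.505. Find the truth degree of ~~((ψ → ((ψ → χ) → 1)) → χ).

0.505

ψ → χ = min(1, 1 − 0.828 + 0.505) = min(1, 0.677) = 0.677
(ψ → χ) → 1 = min(1, 1 − 0.677 + 1.000) = min(1, 1.323) = 1.000
ψ → ((ψ → χ) → 1) = min(1, 1 − 0.828 + 1.000) = min(1, 1.172) = 1.000
(ψ → ((ψ → χ) → 1)) → χ = min(1, 1 − 1.000 + 0.505) = min(1, 0.505) = 0.505
~((ψ → ((ψ → χ) → 1)) → χ) = 1 − 0.505 = 0.495
~~((ψ → ((ψ → χ) → 1)) → χ) = 1 − 0.495 = 0.505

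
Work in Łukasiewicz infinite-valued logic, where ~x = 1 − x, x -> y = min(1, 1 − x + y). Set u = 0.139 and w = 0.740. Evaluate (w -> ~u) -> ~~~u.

0.861

~u = 1 − 0.139 = 0.861
w -> ~u = min(1, 1 − 0.740 + 0.861) = min(1, 1.121) = 1.000
~~u = 1 − 0.861 = 0.139
~~~u = 1 − 0.139 = 0.861
(w -> ~u) -> ~~~u = min(1, 1 − 1.000 + 0.861) = min(1, 0.861) = 0.861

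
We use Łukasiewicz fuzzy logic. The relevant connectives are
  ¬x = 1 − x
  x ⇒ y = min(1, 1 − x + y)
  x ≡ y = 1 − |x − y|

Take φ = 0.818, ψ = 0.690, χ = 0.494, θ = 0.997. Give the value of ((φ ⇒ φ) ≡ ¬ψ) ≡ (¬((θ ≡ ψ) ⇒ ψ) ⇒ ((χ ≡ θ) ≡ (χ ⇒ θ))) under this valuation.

φ ⇒ φ = min(1, 1 − 0.818 + 0.818) = min(1, 1.000) = 1.000
¬ψ = 1 − 0.690 = 0.310
(φ ⇒ φ) ≡ ¬ψ = 1 − |1.000 − 0.310| = 1 − 0.690 = 0.310
θ ≡ ψ = 1 − |0.997 − 0.690| = 1 − 0.307 = 0.693
(θ ≡ ψ) ⇒ ψ = min(1, 1 − 0.693 + 0.690) = min(1, 0.997) = 0.997
¬((θ ≡ ψ) ⇒ ψ) = 1 − 0.997 = 0.003
χ ≡ θ = 1 − |0.494 − 0.997| = 1 − 0.503 = 0.497
χ ⇒ θ = min(1, 1 − 0.494 + 0.997) = min(1, 1.503) = 1.000
(χ ≡ θ) ≡ (χ ⇒ θ) = 1 − |0.497 − 1.000| = 1 − 0.503 = 0.497
¬((θ ≡ ψ) ⇒ ψ) ⇒ ((χ ≡ θ) ≡ (χ ⇒ θ)) = min(1, 1 − 0.003 + 0.497) = min(1, 1.494) = 1.000
((φ ⇒ φ) ≡ ¬ψ) ≡ (¬((θ ≡ ψ) ⇒ ψ) ⇒ ((χ ≡ θ) ≡ (χ ⇒ θ))) = 1 − |0.310 − 1.000| = 1 − 0.690 = 0.310

0.310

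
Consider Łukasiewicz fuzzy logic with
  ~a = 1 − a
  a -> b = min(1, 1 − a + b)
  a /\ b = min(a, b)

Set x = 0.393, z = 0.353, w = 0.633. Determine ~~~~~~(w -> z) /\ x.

w -> z = min(1, 1 − 0.633 + 0.353) = min(1, 0.720) = 0.720
~(w -> z) = 1 − 0.720 = 0.280
~~(w -> z) = 1 − 0.280 = 0.720
~~~(w -> z) = 1 − 0.720 = 0.280
~~~~(w -> z) = 1 − 0.280 = 0.720
~~~~~(w -> z) = 1 − 0.720 = 0.280
~~~~~~(w -> z) = 1 − 0.280 = 0.720
~~~~~~(w -> z) /\ x = min(0.720, 0.393) = 0.393

0.393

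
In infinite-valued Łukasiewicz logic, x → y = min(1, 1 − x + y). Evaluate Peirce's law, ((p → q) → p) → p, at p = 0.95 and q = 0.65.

p → q = min(1, 1 − 0.95 + 0.65) = min(1, 0.70) = 0.70
(p → q) → p = min(1, 1 − 0.70 + 0.95) = min(1, 1.25) = 1.00
((p → q) → p) → p = min(1, 1 − 1.00 + 0.95) = min(1, 0.95) = 0.95
(The value 0.95 < 1 shows this instance is not satisfied; not a Ł∞-tautology in general.)

0.95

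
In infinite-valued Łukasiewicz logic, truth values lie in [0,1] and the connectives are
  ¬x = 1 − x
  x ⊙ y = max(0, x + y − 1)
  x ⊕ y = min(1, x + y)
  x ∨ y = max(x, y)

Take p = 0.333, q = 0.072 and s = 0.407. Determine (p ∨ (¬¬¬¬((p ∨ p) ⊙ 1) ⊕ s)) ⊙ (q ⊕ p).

p ∨ p = max(0.333, 0.333) = 0.333
(p ∨ p) ⊙ 1 = max(0, 0.333 + 1.000 − 1) = max(0, 0.333) = 0.333
¬((p ∨ p) ⊙ 1) = 1 − 0.333 = 0.667
¬¬((p ∨ p) ⊙ 1) = 1 − 0.667 = 0.333
¬¬¬((p ∨ p) ⊙ 1) = 1 − 0.333 = 0.667
¬¬¬¬((p ∨ p) ⊙ 1) = 1 − 0.667 = 0.333
¬¬¬¬((p ∨ p) ⊙ 1) ⊕ s = min(1, 0.333 + 0.407) = min(1, 0.740) = 0.740
p ∨ (¬¬¬¬((p ∨ p) ⊙ 1) ⊕ s) = max(0.333, 0.740) = 0.740
q ⊕ p = min(1, 0.072 + 0.333) = min(1, 0.405) = 0.405
(p ∨ (¬¬¬¬((p ∨ p) ⊙ 1) ⊕ s)) ⊙ (q ⊕ p) = max(0, 0.740 + 0.405 − 1) = max(0, 0.145) = 0.145

0.145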